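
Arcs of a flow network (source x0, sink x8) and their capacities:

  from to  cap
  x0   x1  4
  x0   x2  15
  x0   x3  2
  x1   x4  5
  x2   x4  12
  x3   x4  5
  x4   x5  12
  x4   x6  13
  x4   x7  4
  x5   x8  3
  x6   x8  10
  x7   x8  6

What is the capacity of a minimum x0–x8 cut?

Augment x0→x1→x4→x5→x8: bottleneck 3, flow now 3.
Augment x0→x1→x4→x6→x8: bottleneck 1, flow now 4.
Augment x0→x2→x4→x6→x8: bottleneck 9, flow now 13.
Augment x0→x2→x4→x7→x8: bottleneck 3, flow now 16.
Augment x0→x3→x4→x7→x8: bottleneck 1, flow now 17.
No augmenting path remains; maximum flow = 17.
By max-flow min-cut, the minimum cut capacity equals the max flow.
In the residual graph, reachable from x0: {x0, x1, x2, x3, x4, x5, x6}.
Min-cut edges: x4→x7 (4), x5→x8 (3), x6→x8 (10); capacity 4 + 3 + 10 = 17.

17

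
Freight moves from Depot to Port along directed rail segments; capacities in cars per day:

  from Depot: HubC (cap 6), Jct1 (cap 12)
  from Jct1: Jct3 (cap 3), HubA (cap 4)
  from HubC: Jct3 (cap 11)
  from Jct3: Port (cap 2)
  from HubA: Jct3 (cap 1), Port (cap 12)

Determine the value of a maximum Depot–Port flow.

6

Augment Depot→Jct1→Jct3→Port: bottleneck 2, flow now 2.
Augment Depot→Jct1→HubA→Port: bottleneck 4, flow now 6.
No augmenting path remains; maximum flow = 6.
In the residual graph, reachable from Depot: {Depot, Jct1, HubC, Jct3}.
Min-cut edges: Jct1→HubA (4), Jct3→Port (2); capacity 4 + 2 = 6.
This cut is saturated, so no flow can exceed 6.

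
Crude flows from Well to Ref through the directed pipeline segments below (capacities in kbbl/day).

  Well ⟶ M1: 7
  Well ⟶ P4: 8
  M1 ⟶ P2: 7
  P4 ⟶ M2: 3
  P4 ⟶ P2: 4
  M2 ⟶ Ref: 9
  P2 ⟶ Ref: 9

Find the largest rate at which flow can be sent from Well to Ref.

Augment Well→M1→P2→Ref: bottleneck 7, flow now 7.
Augment Well→P4→M2→Ref: bottleneck 3, flow now 10.
Augment Well→P4→P2→Ref: bottleneck 2, flow now 12.
No augmenting path remains; maximum flow = 12.
In the residual graph, reachable from Well: {Well, M1, P4, P2}.
Min-cut edges: P4→M2 (3), P2→Ref (9); capacity 3 + 9 = 12.
This cut is saturated, so no flow can exceed 12.

12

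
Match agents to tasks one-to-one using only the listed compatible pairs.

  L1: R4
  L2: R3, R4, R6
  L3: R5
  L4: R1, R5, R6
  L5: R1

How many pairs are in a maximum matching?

Unit-capacity flow: source→left, listed edges, right→sink; max matching = max flow.
Augmenting path L1→R4 (+1); matched 1.
Augmenting path L2→R3 (+1); matched 2.
Augmenting path L3→R5 (+1); matched 3.
Augmenting path L4→R1 (+1); matched 4.
Augmenting path L5→R1→L4→R6 (+1); matched 5.
No augmenting path remains; maximum matching = 5.
König certificate: {L1, L2, L3, L4, L5} is a vertex cover of size 5 (every listed pair touches it), so no matching can be larger.

5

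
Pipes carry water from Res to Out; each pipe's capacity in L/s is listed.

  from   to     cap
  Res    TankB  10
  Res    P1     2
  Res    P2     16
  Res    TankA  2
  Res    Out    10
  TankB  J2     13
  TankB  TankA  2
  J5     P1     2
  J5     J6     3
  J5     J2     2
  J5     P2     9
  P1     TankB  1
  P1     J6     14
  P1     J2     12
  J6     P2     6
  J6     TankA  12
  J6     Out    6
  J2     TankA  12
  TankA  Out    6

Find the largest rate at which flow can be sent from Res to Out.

18

Augment Res→Out: bottleneck 10, flow now 10.
Augment Res→TankA→Out: bottleneck 2, flow now 12.
Augment Res→TankB→TankA→Out: bottleneck 2, flow now 14.
Augment Res→P1→J6→Out: bottleneck 2, flow now 16.
Augment Res→TankB→J2→TankA→Out: bottleneck 2, flow now 18.
No augmenting path remains; maximum flow = 18.
In the residual graph, reachable from Res: {Res, TankB, J2, P2, TankA}.
Min-cut edges: Res→P1 (2), Res→Out (10), TankA→Out (6); capacity 2 + 10 + 6 = 18.
This cut is saturated, so no flow can exceed 18.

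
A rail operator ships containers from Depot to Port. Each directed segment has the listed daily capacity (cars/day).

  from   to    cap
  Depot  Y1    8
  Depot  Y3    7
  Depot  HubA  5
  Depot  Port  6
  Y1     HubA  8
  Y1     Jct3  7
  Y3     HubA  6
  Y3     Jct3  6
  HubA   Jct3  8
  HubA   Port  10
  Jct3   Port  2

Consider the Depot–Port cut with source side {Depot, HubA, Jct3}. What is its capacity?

33

Edges leaving {Depot, HubA, Jct3}: Depot→Y1 (8), Depot→Y3 (7), Depot→Port (6), HubA→Port (10), Jct3→Port (2).
Cut capacity = 8 + 7 + 6 + 10 + 2 = 33.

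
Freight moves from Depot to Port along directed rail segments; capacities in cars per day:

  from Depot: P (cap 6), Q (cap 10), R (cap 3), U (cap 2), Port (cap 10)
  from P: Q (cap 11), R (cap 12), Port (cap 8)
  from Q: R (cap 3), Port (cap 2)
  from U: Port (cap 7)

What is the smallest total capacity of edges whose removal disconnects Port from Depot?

Augment Depot→Port: bottleneck 10, flow now 10.
Augment Depot→P→Port: bottleneck 6, flow now 16.
Augment Depot→Q→Port: bottleneck 2, flow now 18.
Augment Depot→U→Port: bottleneck 2, flow now 20.
No augmenting path remains; maximum flow = 20.
By max-flow min-cut, the minimum cut capacity equals the max flow.
In the residual graph, reachable from Depot: {Depot, Q, R}.
Min-cut edges: Depot→P (6), Depot→U (2), Depot→Port (10), Q→Port (2); capacity 6 + 2 + 10 + 2 = 20.

20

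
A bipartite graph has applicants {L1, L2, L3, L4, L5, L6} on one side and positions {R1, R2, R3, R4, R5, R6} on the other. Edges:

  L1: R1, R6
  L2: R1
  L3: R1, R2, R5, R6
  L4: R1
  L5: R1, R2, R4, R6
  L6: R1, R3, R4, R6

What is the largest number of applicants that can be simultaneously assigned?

5

Unit-capacity flow: source→left, listed edges, right→sink; max matching = max flow.
Augmenting path L1→R1 (+1); matched 1.
Augmenting path L3→R2 (+1); matched 2.
Augmenting path L5→R4 (+1); matched 3.
Augmenting path L6→R3 (+1); matched 4.
Augmenting path L2→R1→L1→R6 (+1); matched 5.
No augmenting path remains; maximum matching = 5.
König certificate: {L1, L3, L5, L6, R1} is a vertex cover of size 5 (every listed pair touches it), so no matching can be larger.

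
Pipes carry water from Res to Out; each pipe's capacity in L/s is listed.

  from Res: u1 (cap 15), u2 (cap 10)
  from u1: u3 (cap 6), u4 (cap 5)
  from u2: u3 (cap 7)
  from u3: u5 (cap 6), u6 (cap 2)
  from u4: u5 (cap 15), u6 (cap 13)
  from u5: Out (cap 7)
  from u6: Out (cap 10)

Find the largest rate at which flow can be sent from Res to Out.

Augment Res→u1→u3→u5→Out: bottleneck 6, flow now 6.
Augment Res→u1→u4→u5→Out: bottleneck 1, flow now 7.
Augment Res→u1→u4→u6→Out: bottleneck 4, flow now 11.
Augment Res→u2→u3→u6→Out: bottleneck 2, flow now 13.
No augmenting path remains; maximum flow = 13.
In the residual graph, reachable from Res: {Res, u1, u2, u3}.
Min-cut edges: u1→u4 (5), u3→u5 (6), u3→u6 (2); capacity 5 + 6 + 2 = 13.
This cut is saturated, so no flow can exceed 13.

13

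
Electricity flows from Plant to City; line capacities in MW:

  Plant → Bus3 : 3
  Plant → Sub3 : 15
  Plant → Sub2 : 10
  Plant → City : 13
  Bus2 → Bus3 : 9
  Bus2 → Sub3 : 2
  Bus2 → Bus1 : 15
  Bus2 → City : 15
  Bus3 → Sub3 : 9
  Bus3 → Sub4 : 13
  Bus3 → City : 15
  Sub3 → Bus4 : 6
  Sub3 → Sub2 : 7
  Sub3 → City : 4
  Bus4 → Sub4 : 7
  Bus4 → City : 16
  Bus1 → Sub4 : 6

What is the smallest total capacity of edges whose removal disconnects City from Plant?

26

Augment Plant→City: bottleneck 13, flow now 13.
Augment Plant→Bus3→City: bottleneck 3, flow now 16.
Augment Plant→Sub3→City: bottleneck 4, flow now 20.
Augment Plant→Sub3→Bus4→City: bottleneck 6, flow now 26.
No augmenting path remains; maximum flow = 26.
By max-flow min-cut, the minimum cut capacity equals the max flow.
In the residual graph, reachable from Plant: {Plant, Sub3, Sub2}.
Min-cut edges: Plant→Bus3 (3), Plant→City (13), Sub3→Bus4 (6), Sub3→City (4); capacity 3 + 13 + 6 + 4 = 26.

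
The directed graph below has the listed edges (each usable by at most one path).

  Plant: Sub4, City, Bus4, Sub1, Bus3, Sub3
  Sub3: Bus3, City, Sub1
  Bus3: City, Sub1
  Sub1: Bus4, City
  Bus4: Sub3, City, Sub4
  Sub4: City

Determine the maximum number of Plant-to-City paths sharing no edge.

6

Assign every edge capacity 1; by Menger, the answer equals the max flow.
Path Plant→City (+1); total 1.
Path Plant→Bus3→City (+1); total 2.
Path Plant→Sub4→City (+1); total 3.
Path Plant→Bus4→City (+1); total 4.
Path Plant→Sub3→City (+1); total 5.
Path Plant→Sub1→City (+1); total 6.
No residual Plant→City path; max flow = 6.
Certifying cut of size 6: {Plant→Bus3, Plant→Bus4, Plant→City, Plant→Sub1, Plant→Sub3, Plant→Sub4}.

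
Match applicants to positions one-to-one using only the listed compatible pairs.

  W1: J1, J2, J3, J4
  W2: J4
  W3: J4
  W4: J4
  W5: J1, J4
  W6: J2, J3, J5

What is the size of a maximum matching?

4

Unit-capacity flow: source→left, listed edges, right→sink; max matching = max flow.
Augmenting path W1→J1 (+1); matched 1.
Augmenting path W2→J4 (+1); matched 2.
Augmenting path W6→J2 (+1); matched 3.
Augmenting path W5→J1→W1→J3 (+1); matched 4.
No augmenting path remains; maximum matching = 4.
König certificate: {W1, W5, W6, J4} is a vertex cover of size 4 (every listed pair touches it), so no matching can be larger.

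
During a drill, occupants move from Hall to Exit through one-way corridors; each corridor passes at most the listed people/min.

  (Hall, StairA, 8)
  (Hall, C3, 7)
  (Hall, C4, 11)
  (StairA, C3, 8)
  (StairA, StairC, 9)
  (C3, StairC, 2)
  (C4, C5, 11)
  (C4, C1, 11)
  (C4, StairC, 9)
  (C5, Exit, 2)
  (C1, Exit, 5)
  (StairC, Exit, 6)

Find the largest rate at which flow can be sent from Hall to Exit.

13

Augment Hall→StairA→StairC→Exit: bottleneck 6, flow now 6.
Augment Hall→C4→C5→Exit: bottleneck 2, flow now 8.
Augment Hall→C4→C1→Exit: bottleneck 5, flow now 13.
No augmenting path remains; maximum flow = 13.
In the residual graph, reachable from Hall: {Hall, StairA, C3, C4, C5, C1, StairC}.
Min-cut edges: C5→Exit (2), C1→Exit (5), StairC→Exit (6); capacity 2 + 5 + 6 = 13.
This cut is saturated, so no flow can exceed 13.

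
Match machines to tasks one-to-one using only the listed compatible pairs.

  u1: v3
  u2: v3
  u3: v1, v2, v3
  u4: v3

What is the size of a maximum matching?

2

Unit-capacity flow: source→left, listed edges, right→sink; max matching = max flow.
Augmenting path u1→v3 (+1); matched 1.
Augmenting path u3→v1 (+1); matched 2.
No augmenting path remains; maximum matching = 2.
König certificate: {u3, v3} is a vertex cover of size 2 (every listed pair touches it), so no matching can be larger.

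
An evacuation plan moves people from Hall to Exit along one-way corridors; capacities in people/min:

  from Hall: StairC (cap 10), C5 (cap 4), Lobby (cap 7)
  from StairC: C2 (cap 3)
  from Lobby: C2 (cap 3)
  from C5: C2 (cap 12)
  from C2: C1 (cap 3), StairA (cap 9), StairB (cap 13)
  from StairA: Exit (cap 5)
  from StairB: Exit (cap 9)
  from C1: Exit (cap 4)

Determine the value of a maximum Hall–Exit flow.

10

Augment Hall→StairC→C2→StairA→Exit: bottleneck 3, flow now 3.
Augment Hall→Lobby→C2→StairA→Exit: bottleneck 2, flow now 5.
Augment Hall→Lobby→C2→StairB→Exit: bottleneck 1, flow now 6.
Augment Hall→C5→C2→StairB→Exit: bottleneck 4, flow now 10.
No augmenting path remains; maximum flow = 10.
In the residual graph, reachable from Hall: {Hall, StairC, Lobby}.
Min-cut edges: Hall→C5 (4), StairC→C2 (3), Lobby→C2 (3); capacity 4 + 3 + 3 = 10.
This cut is saturated, so no flow can exceed 10.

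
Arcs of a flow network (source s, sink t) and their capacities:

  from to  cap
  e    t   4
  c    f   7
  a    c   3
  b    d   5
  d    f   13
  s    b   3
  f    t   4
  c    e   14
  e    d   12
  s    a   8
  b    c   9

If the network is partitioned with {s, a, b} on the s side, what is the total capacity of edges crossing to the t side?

Edges leaving {s, a, b}: a→c (3), b→c (9), b→d (5).
Cut capacity = 3 + 9 + 5 = 17.

17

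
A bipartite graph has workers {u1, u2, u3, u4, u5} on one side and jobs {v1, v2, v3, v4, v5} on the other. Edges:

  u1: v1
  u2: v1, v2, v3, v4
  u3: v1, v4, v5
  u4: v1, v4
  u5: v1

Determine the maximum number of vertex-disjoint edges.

Unit-capacity flow: source→left, listed edges, right→sink; max matching = max flow.
Augmenting path u1→v1 (+1); matched 1.
Augmenting path u2→v2 (+1); matched 2.
Augmenting path u3→v4 (+1); matched 3.
Augmenting path u4→v4→u3→v5 (+1); matched 4.
No augmenting path remains; maximum matching = 4.
König certificate: {u2, u3, u4, v1} is a vertex cover of size 4 (every listed pair touches it), so no matching can be larger.

4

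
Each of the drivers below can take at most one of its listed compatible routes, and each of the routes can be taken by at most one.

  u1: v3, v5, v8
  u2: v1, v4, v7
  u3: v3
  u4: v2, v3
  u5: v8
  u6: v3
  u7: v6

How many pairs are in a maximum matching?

6

Unit-capacity flow: source→left, listed edges, right→sink; max matching = max flow.
Augmenting path u1→v3 (+1); matched 1.
Augmenting path u2→v1 (+1); matched 2.
Augmenting path u4→v2 (+1); matched 3.
Augmenting path u5→v8 (+1); matched 4.
Augmenting path u7→v6 (+1); matched 5.
Augmenting path u3→v3→u1→v5 (+1); matched 6.
No augmenting path remains; maximum matching = 6.
König certificate: {u1, u2, u4, u5, u7, v3} is a vertex cover of size 6 (every listed pair touches it), so no matching can be larger.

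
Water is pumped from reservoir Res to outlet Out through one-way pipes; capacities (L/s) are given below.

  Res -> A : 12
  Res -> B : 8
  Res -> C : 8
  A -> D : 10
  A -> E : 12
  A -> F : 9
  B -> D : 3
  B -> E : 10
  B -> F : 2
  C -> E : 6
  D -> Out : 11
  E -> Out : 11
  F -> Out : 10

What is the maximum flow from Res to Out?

26

Augment Res→A→D→Out: bottleneck 10, flow now 10.
Augment Res→A→E→Out: bottleneck 2, flow now 12.
Augment Res→B→D→Out: bottleneck 1, flow now 13.
Augment Res→B→E→Out: bottleneck 7, flow now 20.
Augment Res→C→E→Out: bottleneck 2, flow now 22.
Augment Res→C→E→A→F→Out: bottleneck 2, flow now 24. (uses reverse residual edge)
Augment Res→C→E→B→F→Out: bottleneck 2, flow now 26. (uses reverse residual edge)
No augmenting path remains; maximum flow = 26.
In the residual graph, reachable from Res: {Res, C}.
Min-cut edges: Res→A (12), Res→B (8), C→E (6); capacity 12 + 8 + 6 = 26.
This cut is saturated, so no flow can exceed 26.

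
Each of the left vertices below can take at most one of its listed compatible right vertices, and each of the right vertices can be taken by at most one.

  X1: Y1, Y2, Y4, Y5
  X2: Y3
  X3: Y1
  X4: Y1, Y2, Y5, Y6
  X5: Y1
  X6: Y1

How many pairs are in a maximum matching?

Unit-capacity flow: source→left, listed edges, right→sink; max matching = max flow.
Augmenting path X1→Y1 (+1); matched 1.
Augmenting path X2→Y3 (+1); matched 2.
Augmenting path X4→Y2 (+1); matched 3.
Augmenting path X3→Y1→X1→Y4 (+1); matched 4.
No augmenting path remains; maximum matching = 4.
König certificate: {X1, X2, X4, Y1} is a vertex cover of size 4 (every listed pair touches it), so no matching can be larger.

4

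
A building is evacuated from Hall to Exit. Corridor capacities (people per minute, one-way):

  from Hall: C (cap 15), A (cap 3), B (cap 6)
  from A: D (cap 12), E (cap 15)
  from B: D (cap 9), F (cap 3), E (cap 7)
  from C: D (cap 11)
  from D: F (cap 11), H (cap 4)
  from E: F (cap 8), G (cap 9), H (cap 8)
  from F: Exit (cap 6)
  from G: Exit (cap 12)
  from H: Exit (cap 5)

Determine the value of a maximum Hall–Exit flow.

19

Augment Hall→B→F→Exit: bottleneck 3, flow now 3.
Augment Hall→A→D→F→Exit: bottleneck 3, flow now 6.
Augment Hall→B→D→H→Exit: bottleneck 3, flow now 9.
Augment Hall→C→D→H→Exit: bottleneck 1, flow now 10.
Augment Hall→C→D→A→E→G→Exit: bottleneck 3, flow now 13. (uses reverse residual edge)
Augment Hall→C→D→B→E→G→Exit: bottleneck 3, flow now 16. (uses reverse residual edge)
Augment Hall→C→D→F→B→E→G→Exit: bottleneck 3, flow now 19. (uses reverse residual edge)
No augmenting path remains; maximum flow = 19.
In the residual graph, reachable from Hall: {Hall, C, D, F}.
Min-cut edges: Hall→A (3), Hall→B (6), D→H (4), F→Exit (6); capacity 3 + 6 + 4 + 6 = 19.
This cut is saturated, so no flow can exceed 19.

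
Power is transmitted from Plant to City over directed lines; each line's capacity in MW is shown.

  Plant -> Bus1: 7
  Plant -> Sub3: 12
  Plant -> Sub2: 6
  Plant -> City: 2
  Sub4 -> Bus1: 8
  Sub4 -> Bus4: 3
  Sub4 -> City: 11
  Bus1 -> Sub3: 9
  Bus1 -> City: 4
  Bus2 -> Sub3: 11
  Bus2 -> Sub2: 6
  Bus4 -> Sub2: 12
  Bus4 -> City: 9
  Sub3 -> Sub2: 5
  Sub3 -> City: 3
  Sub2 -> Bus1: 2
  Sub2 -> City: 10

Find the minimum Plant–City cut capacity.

Augment Plant→City: bottleneck 2, flow now 2.
Augment Plant→Bus1→City: bottleneck 4, flow now 6.
Augment Plant→Sub3→City: bottleneck 3, flow now 9.
Augment Plant→Sub2→City: bottleneck 6, flow now 15.
Augment Plant→Sub3→Sub2→City: bottleneck 4, flow now 19.
No augmenting path remains; maximum flow = 19.
By max-flow min-cut, the minimum cut capacity equals the max flow.
In the residual graph, reachable from Plant: {Plant, Bus1, Sub3, Sub2}.
Min-cut edges: Plant→City (2), Bus1→City (4), Sub3→City (3), Sub2→City (10); capacity 2 + 4 + 3 + 10 = 19.

19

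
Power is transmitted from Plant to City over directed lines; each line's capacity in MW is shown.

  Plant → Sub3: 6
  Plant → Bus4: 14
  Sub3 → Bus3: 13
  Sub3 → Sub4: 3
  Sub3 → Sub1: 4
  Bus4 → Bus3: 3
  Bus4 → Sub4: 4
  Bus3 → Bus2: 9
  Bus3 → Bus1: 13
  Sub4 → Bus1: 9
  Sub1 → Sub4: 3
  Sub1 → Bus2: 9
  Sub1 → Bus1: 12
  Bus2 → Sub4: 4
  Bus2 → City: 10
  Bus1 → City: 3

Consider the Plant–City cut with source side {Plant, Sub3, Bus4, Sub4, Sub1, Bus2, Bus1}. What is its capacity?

29

Edges leaving {Plant, Sub3, Bus4, Sub4, Sub1, Bus2, Bus1}: Sub3→Bus3 (13), Bus4→Bus3 (3), Bus2→City (10), Bus1→City (3).
Cut capacity = 13 + 3 + 10 + 3 = 29.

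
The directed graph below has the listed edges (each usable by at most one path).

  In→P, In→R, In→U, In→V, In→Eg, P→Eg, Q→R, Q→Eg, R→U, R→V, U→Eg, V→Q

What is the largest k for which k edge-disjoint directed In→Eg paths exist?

Assign every edge capacity 1; by Menger, the answer equals the max flow.
Path In→Eg (+1); total 1.
Path In→P→Eg (+1); total 2.
Path In→U→Eg (+1); total 3.
Path In→V→Q→Eg (+1); total 4.
No residual In→Eg path; max flow = 4.
Certifying cut of size 4: {In→Eg, In→P, U→Eg, V→Q}.

4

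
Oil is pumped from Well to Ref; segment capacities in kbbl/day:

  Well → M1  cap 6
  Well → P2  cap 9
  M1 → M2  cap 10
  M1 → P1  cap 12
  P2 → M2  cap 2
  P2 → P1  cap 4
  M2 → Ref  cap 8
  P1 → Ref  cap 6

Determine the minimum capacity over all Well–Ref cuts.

12

Augment Well→M1→M2→Ref: bottleneck 6, flow now 6.
Augment Well→P2→M2→Ref: bottleneck 2, flow now 8.
Augment Well→P2→P1→Ref: bottleneck 4, flow now 12.
No augmenting path remains; maximum flow = 12.
By max-flow min-cut, the minimum cut capacity equals the max flow.
In the residual graph, reachable from Well: {Well, P2}.
Min-cut edges: Well→M1 (6), P2→M2 (2), P2→P1 (4); capacity 6 + 2 + 4 = 12.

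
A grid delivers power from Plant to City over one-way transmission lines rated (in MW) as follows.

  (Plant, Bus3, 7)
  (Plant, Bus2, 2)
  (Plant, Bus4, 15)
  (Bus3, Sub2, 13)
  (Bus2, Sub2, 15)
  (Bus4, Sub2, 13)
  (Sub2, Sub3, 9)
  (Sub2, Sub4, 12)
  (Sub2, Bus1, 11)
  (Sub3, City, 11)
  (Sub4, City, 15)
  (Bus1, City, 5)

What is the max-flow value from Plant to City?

Augment Plant→Bus3→Sub2→Sub3→City: bottleneck 7, flow now 7.
Augment Plant→Bus2→Sub2→Sub3→City: bottleneck 2, flow now 9.
Augment Plant→Bus4→Sub2→Sub4→City: bottleneck 12, flow now 21.
Augment Plant→Bus4→Sub2→Bus1→City: bottleneck 1, flow now 22.
No augmenting path remains; maximum flow = 22.
In the residual graph, reachable from Plant: {Plant, Bus4}.
Min-cut edges: Plant→Bus3 (7), Plant→Bus2 (2), Bus4→Sub2 (13); capacity 7 + 2 + 13 = 22.
This cut is saturated, so no flow can exceed 22.

22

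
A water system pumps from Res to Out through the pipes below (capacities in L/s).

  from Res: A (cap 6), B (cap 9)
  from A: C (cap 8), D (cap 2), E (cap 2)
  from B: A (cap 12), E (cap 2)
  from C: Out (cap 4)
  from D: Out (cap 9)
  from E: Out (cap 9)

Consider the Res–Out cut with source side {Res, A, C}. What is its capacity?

Edges leaving {Res, A, C}: Res→B (9), A→D (2), A→E (2), C→Out (4).
Cut capacity = 9 + 2 + 2 + 4 = 17.

17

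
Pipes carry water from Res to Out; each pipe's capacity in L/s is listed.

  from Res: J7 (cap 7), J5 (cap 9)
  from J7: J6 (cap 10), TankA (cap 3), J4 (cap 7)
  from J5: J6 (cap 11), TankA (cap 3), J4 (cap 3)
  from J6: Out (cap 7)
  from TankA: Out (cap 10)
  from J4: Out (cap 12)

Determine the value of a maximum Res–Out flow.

16

Augment Res→J7→J6→Out: bottleneck 7, flow now 7.
Augment Res→J5→TankA→Out: bottleneck 3, flow now 10.
Augment Res→J5→J4→Out: bottleneck 3, flow now 13.
Augment Res→J5→J6→J7→TankA→Out: bottleneck 3, flow now 16. (uses reverse residual edge)
No augmenting path remains; maximum flow = 16.
In the residual graph, reachable from Res: {Res}.
Min-cut edges: Res→J7 (7), Res→J5 (9); capacity 7 + 9 = 16.
This cut is saturated, so no flow can exceed 16.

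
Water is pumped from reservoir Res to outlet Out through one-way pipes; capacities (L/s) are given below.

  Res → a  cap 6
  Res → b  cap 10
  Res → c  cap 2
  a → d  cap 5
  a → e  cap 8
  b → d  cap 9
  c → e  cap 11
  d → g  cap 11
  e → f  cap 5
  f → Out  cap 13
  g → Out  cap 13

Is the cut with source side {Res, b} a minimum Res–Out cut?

Given cut capacity: 6 + 2 + 9 = 17.
Augment Res→a→d→g→Out: bottleneck 5, flow now 5.
Augment Res→a→e→f→Out: bottleneck 1, flow now 6.
Augment Res→b→d→g→Out: bottleneck 6, flow now 12.
Augment Res→c→e→f→Out: bottleneck 2, flow now 14.
Augment Res→b→d→a→e→f→Out: bottleneck 2, flow now 16. (uses reverse residual edge)
No augmenting path remains; maximum flow = 16.
In the residual graph, reachable from Res: {Res, a, b, c, d, e}.
Min-cut edges: d→g (11), e→f (5); capacity 11 + 5 = 16.
Cut capacity 17 exceeds the max flow 16, so it is not minimum.

No — its capacity is 17, but the minimum cut has capacity 16.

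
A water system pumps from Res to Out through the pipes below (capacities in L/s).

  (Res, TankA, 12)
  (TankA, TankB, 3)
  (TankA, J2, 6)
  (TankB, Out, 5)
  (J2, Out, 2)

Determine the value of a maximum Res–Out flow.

5

Augment Res→TankA→TankB→Out: bottleneck 3, flow now 3.
Augment Res→TankA→J2→Out: bottleneck 2, flow now 5.
No augmenting path remains; maximum flow = 5.
In the residual graph, reachable from Res: {Res, TankA, J2}.
Min-cut edges: TankA→TankB (3), J2→Out (2); capacity 3 + 2 = 5.
This cut is saturated, so no flow can exceed 5.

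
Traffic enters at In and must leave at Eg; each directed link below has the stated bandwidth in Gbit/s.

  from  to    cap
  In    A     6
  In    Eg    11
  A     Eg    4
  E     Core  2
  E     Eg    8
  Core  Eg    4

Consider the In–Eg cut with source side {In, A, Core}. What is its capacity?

Edges leaving {In, A, Core}: In→Eg (11), A→Eg (4), Core→Eg (4).
Cut capacity = 11 + 4 + 4 = 19.

19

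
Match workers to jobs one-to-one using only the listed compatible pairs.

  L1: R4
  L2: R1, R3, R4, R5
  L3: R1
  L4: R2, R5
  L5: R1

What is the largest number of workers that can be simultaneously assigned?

Unit-capacity flow: source→left, listed edges, right→sink; max matching = max flow.
Augmenting path L1→R4 (+1); matched 1.
Augmenting path L2→R1 (+1); matched 2.
Augmenting path L4→R2 (+1); matched 3.
Augmenting path L3→R1→L2→R3 (+1); matched 4.
No augmenting path remains; maximum matching = 4.
König certificate: {L1, L2, L4, R1} is a vertex cover of size 4 (every listed pair touches it), so no matching can be larger.

4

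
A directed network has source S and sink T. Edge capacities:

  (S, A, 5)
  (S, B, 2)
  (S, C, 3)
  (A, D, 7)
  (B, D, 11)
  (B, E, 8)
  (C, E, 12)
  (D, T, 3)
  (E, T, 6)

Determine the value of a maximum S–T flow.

Augment S→A→D→T: bottleneck 3, flow now 3.
Augment S→B→E→T: bottleneck 2, flow now 5.
Augment S→C→E→T: bottleneck 3, flow now 8.
No augmenting path remains; maximum flow = 8.
In the residual graph, reachable from S: {S, A, D}.
Min-cut edges: S→B (2), S→C (3), D→T (3); capacity 2 + 3 + 3 = 8.
This cut is saturated, so no flow can exceed 8.

8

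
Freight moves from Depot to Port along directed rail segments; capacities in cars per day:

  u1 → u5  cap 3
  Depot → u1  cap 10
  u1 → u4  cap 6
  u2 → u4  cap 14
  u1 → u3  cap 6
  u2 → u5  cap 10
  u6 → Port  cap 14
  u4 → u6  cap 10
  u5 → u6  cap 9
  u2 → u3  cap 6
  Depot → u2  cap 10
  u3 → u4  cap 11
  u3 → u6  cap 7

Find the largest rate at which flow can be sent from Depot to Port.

14

Augment Depot→u1→u3→u6→Port: bottleneck 6, flow now 6.
Augment Depot→u1→u4→u6→Port: bottleneck 4, flow now 10.
Augment Depot→u2→u3→u6→Port: bottleneck 1, flow now 11.
Augment Depot→u2→u4→u6→Port: bottleneck 3, flow now 14.
No augmenting path remains; maximum flow = 14.
In the residual graph, reachable from Depot: {Depot, u1, u2, u3, u4, u5, u6}.
Min-cut edges: u6→Port (14); capacity 14 = 14.
This cut is saturated, so no flow can exceed 14.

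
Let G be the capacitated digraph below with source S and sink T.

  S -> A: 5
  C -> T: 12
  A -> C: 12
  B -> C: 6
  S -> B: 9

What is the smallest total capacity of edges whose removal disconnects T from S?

Augment S→A→C→T: bottleneck 5, flow now 5.
Augment S→B→C→T: bottleneck 6, flow now 11.
No augmenting path remains; maximum flow = 11.
By max-flow min-cut, the minimum cut capacity equals the max flow.
In the residual graph, reachable from S: {S, B}.
Min-cut edges: S→A (5), B→C (6); capacity 5 + 6 = 11.

11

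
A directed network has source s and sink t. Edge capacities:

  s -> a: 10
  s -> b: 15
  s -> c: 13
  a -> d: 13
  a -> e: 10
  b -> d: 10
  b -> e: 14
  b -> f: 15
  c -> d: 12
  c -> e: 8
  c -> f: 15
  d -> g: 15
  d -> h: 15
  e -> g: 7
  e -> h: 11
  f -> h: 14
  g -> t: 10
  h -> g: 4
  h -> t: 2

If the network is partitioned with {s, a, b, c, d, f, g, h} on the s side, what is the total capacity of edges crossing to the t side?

Edges leaving {s, a, b, c, d, f, g, h}: a→e (10), b→e (14), c→e (8), g→t (10), h→t (2).
Cut capacity = 10 + 14 + 8 + 10 + 2 = 44.

44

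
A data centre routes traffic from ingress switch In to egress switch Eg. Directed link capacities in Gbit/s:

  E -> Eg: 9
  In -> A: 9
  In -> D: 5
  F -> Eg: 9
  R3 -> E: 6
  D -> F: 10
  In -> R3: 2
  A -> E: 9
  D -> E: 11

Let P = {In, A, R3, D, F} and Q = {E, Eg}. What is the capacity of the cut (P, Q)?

Edges leaving {In, A, R3, D, F}: A→E (9), R3→E (6), D→E (11), F→Eg (9).
Cut capacity = 9 + 6 + 11 + 9 = 35.

35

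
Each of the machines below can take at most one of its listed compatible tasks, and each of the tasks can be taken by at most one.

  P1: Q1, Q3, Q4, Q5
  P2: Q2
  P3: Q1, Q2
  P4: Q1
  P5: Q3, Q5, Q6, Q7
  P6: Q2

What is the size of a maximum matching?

Unit-capacity flow: source→left, listed edges, right→sink; max matching = max flow.
Augmenting path P1→Q1 (+1); matched 1.
Augmenting path P2→Q2 (+1); matched 2.
Augmenting path P5→Q3 (+1); matched 3.
Augmenting path P3→Q1→P1→Q4 (+1); matched 4.
No augmenting path remains; maximum matching = 4.
König certificate: {P1, P5, Q1, Q2} is a vertex cover of size 4 (every listed pair touches it), so no matching can be larger.

4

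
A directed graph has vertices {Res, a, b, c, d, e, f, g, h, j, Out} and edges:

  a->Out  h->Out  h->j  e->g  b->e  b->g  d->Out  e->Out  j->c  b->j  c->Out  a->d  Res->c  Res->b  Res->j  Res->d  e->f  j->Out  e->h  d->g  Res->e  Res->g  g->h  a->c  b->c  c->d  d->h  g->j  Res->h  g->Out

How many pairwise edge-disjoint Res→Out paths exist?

Assign every edge capacity 1; by Menger, the answer equals the max flow.
Path Res→c→Out (+1); total 1.
Path Res→d→Out (+1); total 2.
Path Res→e→Out (+1); total 3.
Path Res→g→Out (+1); total 4.
Path Res→h→Out (+1); total 5.
Path Res→j→Out (+1); total 6.
No residual Res→Out path; max flow = 6.
Certifying cut of size 6: {c→Out, d→Out, e→Out, g→Out, h→Out, j→Out}.

6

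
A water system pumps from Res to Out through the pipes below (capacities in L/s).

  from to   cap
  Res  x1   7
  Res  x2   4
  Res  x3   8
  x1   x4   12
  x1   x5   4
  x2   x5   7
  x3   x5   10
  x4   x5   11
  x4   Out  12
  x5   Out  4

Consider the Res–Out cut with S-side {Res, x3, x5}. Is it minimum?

Given cut capacity: 7 + 4 + 4 = 15.
Augment Res→x1→x4→Out: bottleneck 7, flow now 7.
Augment Res→x2→x5→Out: bottleneck 4, flow now 11.
No augmenting path remains; maximum flow = 11.
In the residual graph, reachable from Res: {Res, x2, x3, x5}.
Min-cut edges: Res→x1 (7), x5→Out (4); capacity 7 + 4 = 11.
Cut capacity 15 exceeds the max flow 11, so it is not minimum.

No — its capacity is 15, but the minimum cut has capacity 11.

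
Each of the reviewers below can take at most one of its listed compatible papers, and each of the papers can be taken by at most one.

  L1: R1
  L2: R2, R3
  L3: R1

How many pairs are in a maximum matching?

Unit-capacity flow: source→left, listed edges, right→sink; max matching = max flow.
Augmenting path L1→R1 (+1); matched 1.
Augmenting path L2→R2 (+1); matched 2.
No augmenting path remains; maximum matching = 2.
König certificate: {L2, R1} is a vertex cover of size 2 (every listed pair touches it), so no matching can be larger.

2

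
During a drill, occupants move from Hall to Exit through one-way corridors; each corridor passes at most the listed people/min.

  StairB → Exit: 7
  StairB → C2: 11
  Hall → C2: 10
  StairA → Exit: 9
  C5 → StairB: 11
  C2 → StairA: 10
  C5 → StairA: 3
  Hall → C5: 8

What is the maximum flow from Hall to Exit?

16

Augment Hall→C5→StairA→Exit: bottleneck 3, flow now 3.
Augment Hall→C5→StairB→Exit: bottleneck 5, flow now 8.
Augment Hall→C2→StairA→Exit: bottleneck 6, flow now 14.
Augment Hall→C2→StairA→C5→StairB→Exit: bottleneck 2, flow now 16. (uses reverse residual edge)
No augmenting path remains; maximum flow = 16.
In the residual graph, reachable from Hall: {Hall, C5, C2, StairA, StairB}.
Min-cut edges: StairA→Exit (9), StairB→Exit (7); capacity 9 + 7 = 16.
This cut is saturated, so no flow can exceed 16.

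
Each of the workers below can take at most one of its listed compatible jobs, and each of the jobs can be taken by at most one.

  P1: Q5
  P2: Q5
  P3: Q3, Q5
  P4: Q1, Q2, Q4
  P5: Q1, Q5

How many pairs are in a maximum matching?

4

Unit-capacity flow: source→left, listed edges, right→sink; max matching = max flow.
Augmenting path P1→Q5 (+1); matched 1.
Augmenting path P3→Q3 (+1); matched 2.
Augmenting path P4→Q1 (+1); matched 3.
Augmenting path P5→Q1→P4→Q2 (+1); matched 4.
No augmenting path remains; maximum matching = 4.
König certificate: {P3, P4, P5, Q5} is a vertex cover of size 4 (every listed pair touches it), so no matching can be larger.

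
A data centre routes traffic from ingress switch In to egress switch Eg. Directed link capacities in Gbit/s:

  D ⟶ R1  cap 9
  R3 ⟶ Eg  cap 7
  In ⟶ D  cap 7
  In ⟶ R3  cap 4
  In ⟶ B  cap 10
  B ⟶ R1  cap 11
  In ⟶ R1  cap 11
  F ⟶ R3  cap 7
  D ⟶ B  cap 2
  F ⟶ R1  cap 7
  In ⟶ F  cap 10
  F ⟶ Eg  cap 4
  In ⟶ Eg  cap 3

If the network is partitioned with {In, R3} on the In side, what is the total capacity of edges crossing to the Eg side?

Edges leaving {In, R3}: In→F (10), In→D (7), In→B (10), In→R1 (11), In→Eg (3), R3→Eg (7).
Cut capacity = 10 + 7 + 10 + 11 + 3 + 7 = 48.

48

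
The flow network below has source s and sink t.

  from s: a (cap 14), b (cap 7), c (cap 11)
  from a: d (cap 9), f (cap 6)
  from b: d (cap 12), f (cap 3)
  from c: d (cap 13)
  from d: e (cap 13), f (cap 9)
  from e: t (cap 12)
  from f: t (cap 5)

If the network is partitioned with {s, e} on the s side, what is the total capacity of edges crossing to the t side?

Edges leaving {s, e}: s→a (14), s→b (7), s→c (11), e→t (12).
Cut capacity = 14 + 7 + 11 + 12 = 44.

44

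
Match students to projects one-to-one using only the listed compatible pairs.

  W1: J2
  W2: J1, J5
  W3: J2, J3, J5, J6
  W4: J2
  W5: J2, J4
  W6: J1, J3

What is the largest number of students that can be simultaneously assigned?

5

Unit-capacity flow: source→left, listed edges, right→sink; max matching = max flow.
Augmenting path W1→J2 (+1); matched 1.
Augmenting path W2→J1 (+1); matched 2.
Augmenting path W3→J3 (+1); matched 3.
Augmenting path W5→J4 (+1); matched 4.
Augmenting path W6→J1→W2→J5 (+1); matched 5.
No augmenting path remains; maximum matching = 5.
König certificate: {W2, W3, W5, W6, J2} is a vertex cover of size 5 (every listed pair touches it), so no matching can be larger.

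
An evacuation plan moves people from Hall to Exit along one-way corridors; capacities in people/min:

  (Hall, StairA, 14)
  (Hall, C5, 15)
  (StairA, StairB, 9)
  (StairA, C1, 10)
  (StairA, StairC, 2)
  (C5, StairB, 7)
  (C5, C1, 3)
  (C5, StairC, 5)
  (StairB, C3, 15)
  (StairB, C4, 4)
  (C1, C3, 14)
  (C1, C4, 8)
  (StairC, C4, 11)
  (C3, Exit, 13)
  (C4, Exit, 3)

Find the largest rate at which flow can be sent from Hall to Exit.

16

Augment Hall→StairA→StairB→C3→Exit: bottleneck 9, flow now 9.
Augment Hall→StairA→C1→C3→Exit: bottleneck 4, flow now 13.
Augment Hall→StairA→C1→C4→Exit: bottleneck 1, flow now 14.
Augment Hall→C5→StairB→C4→Exit: bottleneck 2, flow now 16.
No augmenting path remains; maximum flow = 16.
In the residual graph, reachable from Hall: {Hall, StairA, C5, StairB, C1, StairC, C3, C4}.
Min-cut edges: C3→Exit (13), C4→Exit (3); capacity 13 + 3 = 16.
This cut is saturated, so no flow can exceed 16.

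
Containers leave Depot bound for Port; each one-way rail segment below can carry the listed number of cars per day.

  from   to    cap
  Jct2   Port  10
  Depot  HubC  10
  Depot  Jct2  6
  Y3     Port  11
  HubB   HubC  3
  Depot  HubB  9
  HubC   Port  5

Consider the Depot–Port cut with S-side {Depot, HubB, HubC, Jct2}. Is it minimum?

No — its capacity is 15, but the minimum cut has capacity 11.

Given cut capacity: 5 + 10 = 15.
Augment Depot→HubC→Port: bottleneck 5, flow now 5.
Augment Depot→Jct2→Port: bottleneck 6, flow now 11.
No augmenting path remains; maximum flow = 11.
In the residual graph, reachable from Depot: {Depot, HubB, HubC}.
Min-cut edges: Depot→Jct2 (6), HubC→Port (5); capacity 6 + 5 = 11.
Cut capacity 15 exceeds the max flow 11, so it is not minimum.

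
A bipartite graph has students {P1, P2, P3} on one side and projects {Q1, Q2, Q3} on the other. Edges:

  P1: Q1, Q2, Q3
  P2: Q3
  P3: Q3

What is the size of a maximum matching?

Unit-capacity flow: source→left, listed edges, right→sink; max matching = max flow.
Augmenting path P1→Q1 (+1); matched 1.
Augmenting path P2→Q3 (+1); matched 2.
No augmenting path remains; maximum matching = 2.
König certificate: {P1, Q3} is a vertex cover of size 2 (every listed pair touches it), so no matching can be larger.

2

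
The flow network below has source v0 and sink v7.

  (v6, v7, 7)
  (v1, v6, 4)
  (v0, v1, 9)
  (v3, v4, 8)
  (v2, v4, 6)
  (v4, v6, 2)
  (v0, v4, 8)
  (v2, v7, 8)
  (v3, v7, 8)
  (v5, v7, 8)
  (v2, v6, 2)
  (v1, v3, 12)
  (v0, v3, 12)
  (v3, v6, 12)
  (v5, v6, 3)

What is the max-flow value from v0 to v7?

Augment v0→v3→v7: bottleneck 8, flow now 8.
Augment v0→v1→v6→v7: bottleneck 4, flow now 12.
Augment v0→v3→v6→v7: bottleneck 3, flow now 15.
No augmenting path remains; maximum flow = 15.
In the residual graph, reachable from v0: {v0, v1, v3, v4, v6}.
Min-cut edges: v3→v7 (8), v6→v7 (7); capacity 8 + 7 = 15.
This cut is saturated, so no flow can exceed 15.

15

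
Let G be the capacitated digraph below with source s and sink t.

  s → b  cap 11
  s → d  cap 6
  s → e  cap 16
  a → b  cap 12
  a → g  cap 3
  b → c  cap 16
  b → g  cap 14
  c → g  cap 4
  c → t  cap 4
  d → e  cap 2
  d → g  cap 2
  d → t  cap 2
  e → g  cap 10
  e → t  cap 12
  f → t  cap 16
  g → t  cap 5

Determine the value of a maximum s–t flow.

Augment s→d→t: bottleneck 2, flow now 2.
Augment s→e→t: bottleneck 12, flow now 14.
Augment s→b→c→t: bottleneck 4, flow now 18.
Augment s→b→g→t: bottleneck 5, flow now 23.
No augmenting path remains; maximum flow = 23.
In the residual graph, reachable from s: {s, b, c, d, e, g}.
Min-cut edges: c→t (4), d→t (2), e→t (12), g→t (5); capacity 4 + 2 + 12 + 5 = 23.
This cut is saturated, so no flow can exceed 23.

23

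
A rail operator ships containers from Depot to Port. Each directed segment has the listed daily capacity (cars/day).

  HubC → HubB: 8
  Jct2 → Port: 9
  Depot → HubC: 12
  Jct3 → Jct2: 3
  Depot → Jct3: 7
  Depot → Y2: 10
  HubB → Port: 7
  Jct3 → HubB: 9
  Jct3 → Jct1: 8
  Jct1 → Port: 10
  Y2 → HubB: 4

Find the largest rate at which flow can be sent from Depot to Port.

14

Augment Depot→Jct3→Jct2→Port: bottleneck 3, flow now 3.
Augment Depot→Jct3→HubB→Port: bottleneck 4, flow now 7.
Augment Depot→Y2→HubB→Port: bottleneck 3, flow now 10.
Augment Depot→Y2→HubB→Jct3→Jct1→Port: bottleneck 1, flow now 11. (uses reverse residual edge)
Augment Depot→HubC→HubB→Jct3→Jct1→Port: bottleneck 3, flow now 14. (uses reverse residual edge)
No augmenting path remains; maximum flow = 14.
In the residual graph, reachable from Depot: {Depot, Y2, HubC, HubB}.
Min-cut edges: Depot→Jct3 (7), HubB→Port (7); capacity 7 + 7 = 14.
This cut is saturated, so no flow can exceed 14.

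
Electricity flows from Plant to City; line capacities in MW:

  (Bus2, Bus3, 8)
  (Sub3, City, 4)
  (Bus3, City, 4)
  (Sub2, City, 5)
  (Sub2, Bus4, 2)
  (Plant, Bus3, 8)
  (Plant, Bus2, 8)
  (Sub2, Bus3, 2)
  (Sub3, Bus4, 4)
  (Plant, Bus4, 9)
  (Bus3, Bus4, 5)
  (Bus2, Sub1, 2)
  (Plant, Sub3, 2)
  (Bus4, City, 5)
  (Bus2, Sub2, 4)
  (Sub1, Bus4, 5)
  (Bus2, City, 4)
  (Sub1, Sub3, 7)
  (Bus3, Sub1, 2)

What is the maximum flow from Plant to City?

Augment Plant→Bus2→City: bottleneck 4, flow now 4.
Augment Plant→Bus3→City: bottleneck 4, flow now 8.
Augment Plant→Sub3→City: bottleneck 2, flow now 10.
Augment Plant→Bus4→City: bottleneck 5, flow now 15.
Augment Plant→Bus2→Sub2→City: bottleneck 4, flow now 19.
Augment Plant→Bus3→Sub1→Sub3→City: bottleneck 2, flow now 21.
No augmenting path remains; maximum flow = 21.
In the residual graph, reachable from Plant: {Plant, Bus3, Bus4}.
Min-cut edges: Plant→Bus2 (8), Plant→Sub3 (2), Bus3→Sub1 (2), Bus3→City (4), Bus4→City (5); capacity 8 + 2 + 2 + 4 + 5 = 21.
This cut is saturated, so no flow can exceed 21.

21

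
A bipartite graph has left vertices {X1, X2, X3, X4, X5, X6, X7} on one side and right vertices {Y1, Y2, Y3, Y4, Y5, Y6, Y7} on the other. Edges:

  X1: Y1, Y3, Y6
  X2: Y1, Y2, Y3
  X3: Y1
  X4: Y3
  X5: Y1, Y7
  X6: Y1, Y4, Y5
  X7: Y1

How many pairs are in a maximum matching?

6

Unit-capacity flow: source→left, listed edges, right→sink; max matching = max flow.
Augmenting path X1→Y1 (+1); matched 1.
Augmenting path X2→Y2 (+1); matched 2.
Augmenting path X4→Y3 (+1); matched 3.
Augmenting path X5→Y7 (+1); matched 4.
Augmenting path X6→Y4 (+1); matched 5.
Augmenting path X3→Y1→X1→Y6 (+1); matched 6.
No augmenting path remains; maximum matching = 6.
König certificate: {X1, X2, X4, X5, X6, Y1} is a vertex cover of size 6 (every listed pair touches it), so no matching can be larger.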